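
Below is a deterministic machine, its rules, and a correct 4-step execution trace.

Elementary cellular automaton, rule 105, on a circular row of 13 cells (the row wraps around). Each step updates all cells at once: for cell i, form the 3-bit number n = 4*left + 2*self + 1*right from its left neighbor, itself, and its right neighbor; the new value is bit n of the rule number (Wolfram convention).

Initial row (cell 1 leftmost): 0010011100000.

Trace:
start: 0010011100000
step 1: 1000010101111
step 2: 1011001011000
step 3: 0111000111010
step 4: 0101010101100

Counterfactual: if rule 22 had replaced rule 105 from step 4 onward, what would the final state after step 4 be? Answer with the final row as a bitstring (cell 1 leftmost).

1000101000011

(re-executing step 4 under rule 22; state before step 4: 0111000111010)
step 4: 1000101000011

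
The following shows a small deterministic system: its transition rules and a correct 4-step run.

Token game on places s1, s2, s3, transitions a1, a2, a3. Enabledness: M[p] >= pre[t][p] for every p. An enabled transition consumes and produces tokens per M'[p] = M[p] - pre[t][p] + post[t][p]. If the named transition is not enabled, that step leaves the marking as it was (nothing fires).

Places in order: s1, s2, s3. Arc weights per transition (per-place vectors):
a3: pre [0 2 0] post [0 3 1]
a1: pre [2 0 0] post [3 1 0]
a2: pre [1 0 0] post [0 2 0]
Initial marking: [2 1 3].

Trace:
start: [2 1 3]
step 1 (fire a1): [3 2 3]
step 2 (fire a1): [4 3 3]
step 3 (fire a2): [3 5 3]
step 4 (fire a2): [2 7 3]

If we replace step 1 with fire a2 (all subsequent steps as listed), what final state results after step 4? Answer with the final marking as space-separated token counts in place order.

0 5 3

(re-executing from step 1 with the substitution; state before step 1: [2 1 3])
step 1 (fire a2): [1 3 3]
step 2 (fire a1): [1 3 3]
step 3 (fire a2): [0 5 3]
step 4 (fire a2): [0 5 3]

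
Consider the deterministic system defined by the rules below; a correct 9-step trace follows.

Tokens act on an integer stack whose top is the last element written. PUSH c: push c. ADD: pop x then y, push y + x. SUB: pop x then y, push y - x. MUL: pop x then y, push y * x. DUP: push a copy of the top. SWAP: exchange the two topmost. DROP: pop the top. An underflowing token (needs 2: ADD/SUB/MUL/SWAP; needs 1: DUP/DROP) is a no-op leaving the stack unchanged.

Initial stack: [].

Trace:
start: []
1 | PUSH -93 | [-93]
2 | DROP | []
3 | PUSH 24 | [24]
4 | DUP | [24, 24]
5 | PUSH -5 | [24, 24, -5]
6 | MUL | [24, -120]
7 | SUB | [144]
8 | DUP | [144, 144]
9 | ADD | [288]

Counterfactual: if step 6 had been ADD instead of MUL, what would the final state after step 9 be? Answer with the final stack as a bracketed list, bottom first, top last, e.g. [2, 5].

[10]

(re-executing from step 6 with the substitution; state before step 6: [24, 24, -5])
6 | ADD | [24, 19]
7 | SUB | [5]
8 | DUP | [5, 5]
9 | ADD | [10]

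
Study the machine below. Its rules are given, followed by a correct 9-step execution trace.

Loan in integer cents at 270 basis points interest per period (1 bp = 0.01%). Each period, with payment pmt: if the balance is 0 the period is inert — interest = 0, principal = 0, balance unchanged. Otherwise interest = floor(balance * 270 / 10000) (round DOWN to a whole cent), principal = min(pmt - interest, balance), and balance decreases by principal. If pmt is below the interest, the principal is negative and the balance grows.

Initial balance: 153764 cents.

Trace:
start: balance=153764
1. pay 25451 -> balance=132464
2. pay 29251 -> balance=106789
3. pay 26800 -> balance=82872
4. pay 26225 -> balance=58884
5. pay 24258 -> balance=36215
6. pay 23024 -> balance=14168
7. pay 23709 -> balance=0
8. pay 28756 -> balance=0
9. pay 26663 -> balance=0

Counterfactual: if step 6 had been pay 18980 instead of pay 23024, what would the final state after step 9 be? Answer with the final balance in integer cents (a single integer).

(re-executing from step 6 with the substitution; state before step 6: balance=36215)
6. pay 18980 -> balance=18212
7. pay 23709 -> balance=0
8. pay 28756 -> balance=0
9. pay 26663 -> balance=0

0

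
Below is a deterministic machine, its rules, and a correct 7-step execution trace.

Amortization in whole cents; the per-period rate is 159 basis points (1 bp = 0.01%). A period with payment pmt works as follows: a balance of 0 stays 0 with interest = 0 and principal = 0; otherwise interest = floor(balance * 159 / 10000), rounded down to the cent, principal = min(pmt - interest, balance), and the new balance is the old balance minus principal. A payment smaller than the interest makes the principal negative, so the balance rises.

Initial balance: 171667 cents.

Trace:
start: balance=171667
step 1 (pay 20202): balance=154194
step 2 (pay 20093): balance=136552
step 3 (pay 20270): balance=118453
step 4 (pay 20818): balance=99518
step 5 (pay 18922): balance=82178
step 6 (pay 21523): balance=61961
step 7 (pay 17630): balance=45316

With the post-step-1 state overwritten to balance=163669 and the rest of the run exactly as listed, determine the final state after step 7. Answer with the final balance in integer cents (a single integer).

55732

state after step 1 := balance=163669
step 2 (pay 20093): balance=146178
step 3 (pay 20270): balance=128232
step 4 (pay 20818): balance=109452
step 5 (pay 18922): balance=92270
step 6 (pay 21523): balance=72214
step 7 (pay 17630): balance=55732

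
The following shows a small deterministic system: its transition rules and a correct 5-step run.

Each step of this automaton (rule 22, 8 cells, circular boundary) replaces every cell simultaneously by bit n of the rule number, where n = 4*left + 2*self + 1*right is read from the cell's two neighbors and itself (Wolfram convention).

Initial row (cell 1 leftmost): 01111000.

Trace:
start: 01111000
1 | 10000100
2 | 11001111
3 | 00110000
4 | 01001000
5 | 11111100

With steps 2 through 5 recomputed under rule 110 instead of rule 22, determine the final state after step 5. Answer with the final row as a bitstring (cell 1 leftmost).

(re-executing steps 2..5 under rule 110; state before step 2: 10000100)
2 | 10001101
3 | 10011111
4 | 10110000
5 | 11110001

11110001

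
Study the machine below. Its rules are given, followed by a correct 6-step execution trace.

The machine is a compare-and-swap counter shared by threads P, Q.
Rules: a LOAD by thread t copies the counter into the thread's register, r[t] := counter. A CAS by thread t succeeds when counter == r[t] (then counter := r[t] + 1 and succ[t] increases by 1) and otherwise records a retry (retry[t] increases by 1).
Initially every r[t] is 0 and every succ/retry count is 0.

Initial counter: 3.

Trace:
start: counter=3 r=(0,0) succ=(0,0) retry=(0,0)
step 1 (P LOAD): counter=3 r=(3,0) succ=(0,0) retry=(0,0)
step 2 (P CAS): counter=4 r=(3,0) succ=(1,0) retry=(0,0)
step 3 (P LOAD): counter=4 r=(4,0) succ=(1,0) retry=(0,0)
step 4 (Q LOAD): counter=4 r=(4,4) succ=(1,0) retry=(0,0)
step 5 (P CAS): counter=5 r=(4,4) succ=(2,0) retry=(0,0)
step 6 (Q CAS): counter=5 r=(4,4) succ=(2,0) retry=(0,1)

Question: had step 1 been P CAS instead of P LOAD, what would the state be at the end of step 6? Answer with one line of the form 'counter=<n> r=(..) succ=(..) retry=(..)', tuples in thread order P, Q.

(re-executing from step 1 with the substitution; state before step 1: counter=3 r=(0,0) succ=(0,0) retry=(0,0))
step 1 (P CAS): counter=3 r=(0,0) succ=(0,0) retry=(1,0)
step 2 (P CAS): counter=3 r=(0,0) succ=(0,0) retry=(2,0)
step 3 (P LOAD): counter=3 r=(3,0) succ=(0,0) retry=(2,0)
step 4 (Q LOAD): counter=3 r=(3,3) succ=(0,0) retry=(2,0)
step 5 (P CAS): counter=4 r=(3,3) succ=(1,0) retry=(2,0)
step 6 (Q CAS): counter=4 r=(3,3) succ=(1,0) retry=(2,1)

counter=4 r=(3,3) succ=(1,0) retry=(2,1)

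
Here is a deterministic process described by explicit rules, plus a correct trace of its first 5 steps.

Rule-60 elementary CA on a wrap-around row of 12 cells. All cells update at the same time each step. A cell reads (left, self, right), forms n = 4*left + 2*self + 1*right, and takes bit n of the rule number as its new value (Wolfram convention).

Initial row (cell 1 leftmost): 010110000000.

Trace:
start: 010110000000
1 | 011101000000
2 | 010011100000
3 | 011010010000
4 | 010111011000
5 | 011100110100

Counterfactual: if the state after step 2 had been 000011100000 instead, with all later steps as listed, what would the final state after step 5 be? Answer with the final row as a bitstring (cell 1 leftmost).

state after step 2 := 000011100000
3 | 000010010000
4 | 000011011000
5 | 000010110100

000010110100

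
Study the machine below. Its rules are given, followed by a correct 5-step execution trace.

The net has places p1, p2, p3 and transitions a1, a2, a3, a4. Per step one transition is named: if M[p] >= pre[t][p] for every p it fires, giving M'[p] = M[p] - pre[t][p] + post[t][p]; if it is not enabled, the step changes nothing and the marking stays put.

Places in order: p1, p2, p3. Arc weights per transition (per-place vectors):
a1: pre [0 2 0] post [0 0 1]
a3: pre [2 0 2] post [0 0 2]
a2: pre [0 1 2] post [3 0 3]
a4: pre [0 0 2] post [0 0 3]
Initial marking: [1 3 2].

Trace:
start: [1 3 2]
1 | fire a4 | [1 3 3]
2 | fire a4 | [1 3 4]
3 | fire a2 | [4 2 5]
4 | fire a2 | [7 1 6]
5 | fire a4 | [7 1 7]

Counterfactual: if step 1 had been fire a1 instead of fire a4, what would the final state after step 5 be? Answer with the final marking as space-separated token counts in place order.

(re-executing from step 1 with the substitution; state before step 1: [1 3 2])
1 | fire a1 | [1 1 3]
2 | fire a4 | [1 1 4]
3 | fire a2 | [4 0 5]
4 | fire a2 | [4 0 5]
5 | fire a4 | [4 0 6]

4 0 6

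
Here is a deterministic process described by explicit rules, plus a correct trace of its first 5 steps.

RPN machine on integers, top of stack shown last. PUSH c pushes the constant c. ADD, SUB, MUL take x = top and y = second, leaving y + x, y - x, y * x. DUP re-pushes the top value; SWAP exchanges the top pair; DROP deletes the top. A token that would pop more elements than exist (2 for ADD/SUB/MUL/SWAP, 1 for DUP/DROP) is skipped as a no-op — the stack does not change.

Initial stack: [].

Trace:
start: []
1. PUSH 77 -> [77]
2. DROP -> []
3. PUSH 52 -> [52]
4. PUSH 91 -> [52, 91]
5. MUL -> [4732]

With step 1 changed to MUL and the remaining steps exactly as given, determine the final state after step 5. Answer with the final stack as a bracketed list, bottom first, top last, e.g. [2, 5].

(re-executing from step 1 with the substitution; state before step 1: [])
1. MUL -> []
2. DROP -> []
3. PUSH 52 -> [52]
4. PUSH 91 -> [52, 91]
5. MUL -> [4732]

[4732]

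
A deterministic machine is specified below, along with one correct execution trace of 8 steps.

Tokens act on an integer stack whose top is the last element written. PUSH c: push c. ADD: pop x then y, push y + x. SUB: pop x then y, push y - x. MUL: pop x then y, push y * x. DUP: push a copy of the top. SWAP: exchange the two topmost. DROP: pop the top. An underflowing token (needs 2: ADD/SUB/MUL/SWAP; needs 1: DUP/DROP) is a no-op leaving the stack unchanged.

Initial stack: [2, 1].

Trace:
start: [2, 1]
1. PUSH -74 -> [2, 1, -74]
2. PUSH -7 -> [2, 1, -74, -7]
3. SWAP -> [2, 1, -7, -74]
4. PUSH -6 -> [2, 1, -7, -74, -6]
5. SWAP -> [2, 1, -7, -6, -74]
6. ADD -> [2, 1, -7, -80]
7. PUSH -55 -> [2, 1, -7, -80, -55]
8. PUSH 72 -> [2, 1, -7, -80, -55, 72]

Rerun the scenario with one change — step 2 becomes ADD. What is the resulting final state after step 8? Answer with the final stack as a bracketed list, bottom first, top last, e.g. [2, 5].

[-73, -4, -55, 72]

(re-executing from step 2 with the substitution; state before step 2: [2, 1, -74])
2. ADD -> [2, -73]
3. SWAP -> [-73, 2]
4. PUSH -6 -> [-73, 2, -6]
5. SWAP -> [-73, -6, 2]
6. ADD -> [-73, -4]
7. PUSH -55 -> [-73, -4, -55]
8. PUSH 72 -> [-73, -4, -55, 72]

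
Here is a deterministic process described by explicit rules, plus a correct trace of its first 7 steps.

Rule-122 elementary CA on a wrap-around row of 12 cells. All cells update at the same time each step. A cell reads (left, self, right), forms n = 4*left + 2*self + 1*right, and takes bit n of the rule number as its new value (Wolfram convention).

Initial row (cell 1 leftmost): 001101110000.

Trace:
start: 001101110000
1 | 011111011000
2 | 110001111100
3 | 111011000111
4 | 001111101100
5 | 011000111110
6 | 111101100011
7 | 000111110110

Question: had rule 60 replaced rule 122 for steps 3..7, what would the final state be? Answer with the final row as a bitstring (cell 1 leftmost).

(re-executing steps 3..7 under rule 60; state before step 3: 110001111100)
3 | 101001000010
4 | 111101100011
5 | 000011010010
6 | 000010111011
7 | 100011100110

100011100110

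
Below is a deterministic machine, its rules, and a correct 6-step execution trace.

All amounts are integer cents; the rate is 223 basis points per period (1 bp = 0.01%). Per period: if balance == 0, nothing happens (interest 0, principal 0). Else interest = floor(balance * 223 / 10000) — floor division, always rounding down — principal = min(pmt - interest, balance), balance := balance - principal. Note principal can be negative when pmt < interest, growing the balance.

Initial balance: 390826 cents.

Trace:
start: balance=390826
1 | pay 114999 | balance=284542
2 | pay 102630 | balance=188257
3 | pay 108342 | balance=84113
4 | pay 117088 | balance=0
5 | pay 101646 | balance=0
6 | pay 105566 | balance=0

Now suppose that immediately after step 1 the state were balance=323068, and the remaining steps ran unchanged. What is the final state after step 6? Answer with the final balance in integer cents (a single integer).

state after step 1 := balance=323068
2 | pay 102630 | balance=227642
3 | pay 108342 | balance=124376
4 | pay 117088 | balance=10061
5 | pay 101646 | balance=0
6 | pay 105566 | balance=0

0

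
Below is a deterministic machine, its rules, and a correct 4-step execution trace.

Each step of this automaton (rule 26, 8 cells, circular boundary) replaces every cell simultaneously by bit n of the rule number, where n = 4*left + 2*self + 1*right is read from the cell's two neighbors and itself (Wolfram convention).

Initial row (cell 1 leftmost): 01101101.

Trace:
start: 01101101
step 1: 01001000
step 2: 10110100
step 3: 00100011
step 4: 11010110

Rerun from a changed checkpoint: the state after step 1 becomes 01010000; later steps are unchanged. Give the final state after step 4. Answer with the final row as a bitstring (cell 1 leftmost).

state after step 1 := 01010000
step 2: 10001000
step 3: 01010101
step 4: 00000000

00000000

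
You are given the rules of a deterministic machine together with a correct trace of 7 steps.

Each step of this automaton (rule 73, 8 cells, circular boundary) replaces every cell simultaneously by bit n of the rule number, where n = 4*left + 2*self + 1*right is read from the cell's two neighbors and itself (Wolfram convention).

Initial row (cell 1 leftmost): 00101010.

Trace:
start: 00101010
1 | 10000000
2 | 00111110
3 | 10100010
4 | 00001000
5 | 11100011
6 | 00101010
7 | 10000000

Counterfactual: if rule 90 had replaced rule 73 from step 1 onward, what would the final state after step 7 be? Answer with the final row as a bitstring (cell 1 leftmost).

(re-executing steps 1..7 under rule 90; state before step 1: 00101010)
1 | 01000001
2 | 00100010
3 | 01010101
4 | 00000000
5 | 00000000
6 | 00000000
7 | 00000000

00000000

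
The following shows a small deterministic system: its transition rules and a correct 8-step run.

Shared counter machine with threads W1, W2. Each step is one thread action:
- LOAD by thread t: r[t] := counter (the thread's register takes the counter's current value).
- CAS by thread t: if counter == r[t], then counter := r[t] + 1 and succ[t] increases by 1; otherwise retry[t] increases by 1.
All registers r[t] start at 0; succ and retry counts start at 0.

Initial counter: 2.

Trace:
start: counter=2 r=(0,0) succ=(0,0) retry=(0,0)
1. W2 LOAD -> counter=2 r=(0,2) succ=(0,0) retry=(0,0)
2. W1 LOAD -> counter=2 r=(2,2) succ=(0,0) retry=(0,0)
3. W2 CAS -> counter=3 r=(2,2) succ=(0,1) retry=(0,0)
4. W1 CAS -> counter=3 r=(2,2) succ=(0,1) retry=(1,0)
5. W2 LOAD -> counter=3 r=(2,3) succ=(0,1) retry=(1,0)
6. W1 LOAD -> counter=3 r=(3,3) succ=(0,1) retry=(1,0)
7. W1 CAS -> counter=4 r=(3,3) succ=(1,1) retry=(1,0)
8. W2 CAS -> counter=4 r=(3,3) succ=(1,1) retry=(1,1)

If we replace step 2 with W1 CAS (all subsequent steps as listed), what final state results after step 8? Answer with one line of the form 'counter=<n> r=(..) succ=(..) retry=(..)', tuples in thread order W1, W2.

(re-executing from step 2 with the substitution; state before step 2: counter=2 r=(0,2) succ=(0,0) retry=(0,0))
2. W1 CAS -> counter=2 r=(0,2) succ=(0,0) retry=(1,0)
3. W2 CAS -> counter=3 r=(0,2) succ=(0,1) retry=(1,0)
4. W1 CAS -> counter=3 r=(0,2) succ=(0,1) retry=(2,0)
5. W2 LOAD -> counter=3 r=(0,3) succ=(0,1) retry=(2,0)
6. W1 LOAD -> counter=3 r=(3,3) succ=(0,1) retry=(2,0)
7. W1 CAS -> counter=4 r=(3,3) succ=(1,1) retry=(2,0)
8. W2 CAS -> counter=4 r=(3,3) succ=(1,1) retry=(2,1)

counter=4 r=(3,3) succ=(1,1) retry=(2,1)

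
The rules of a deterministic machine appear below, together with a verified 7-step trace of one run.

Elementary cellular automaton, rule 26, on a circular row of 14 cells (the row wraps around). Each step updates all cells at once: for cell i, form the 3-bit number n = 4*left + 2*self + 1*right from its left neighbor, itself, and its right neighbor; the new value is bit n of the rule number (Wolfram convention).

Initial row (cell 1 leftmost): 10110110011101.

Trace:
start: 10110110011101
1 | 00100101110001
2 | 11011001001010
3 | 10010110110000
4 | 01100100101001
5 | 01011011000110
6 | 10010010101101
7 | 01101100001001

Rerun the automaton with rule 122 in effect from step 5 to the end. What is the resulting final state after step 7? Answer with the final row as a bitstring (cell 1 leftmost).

(re-executing steps 5..7 under rule 122; state before step 5: 01100100101001)
5 | 11111011010110
6 | 10001111101111
7 | 11011000111000

11011000111000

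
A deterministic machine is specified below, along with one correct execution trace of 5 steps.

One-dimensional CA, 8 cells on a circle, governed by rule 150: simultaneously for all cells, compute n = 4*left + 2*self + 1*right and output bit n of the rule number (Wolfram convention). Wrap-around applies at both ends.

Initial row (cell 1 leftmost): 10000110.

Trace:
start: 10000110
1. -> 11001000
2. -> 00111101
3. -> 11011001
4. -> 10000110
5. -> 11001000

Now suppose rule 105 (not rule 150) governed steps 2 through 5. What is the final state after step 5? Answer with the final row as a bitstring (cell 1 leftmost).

(re-executing steps 2..5 under rule 105; state before step 2: 11001000)
2. -> 11000010
3. -> 11011001
4. -> 01111001
5. -> 11001000

11001000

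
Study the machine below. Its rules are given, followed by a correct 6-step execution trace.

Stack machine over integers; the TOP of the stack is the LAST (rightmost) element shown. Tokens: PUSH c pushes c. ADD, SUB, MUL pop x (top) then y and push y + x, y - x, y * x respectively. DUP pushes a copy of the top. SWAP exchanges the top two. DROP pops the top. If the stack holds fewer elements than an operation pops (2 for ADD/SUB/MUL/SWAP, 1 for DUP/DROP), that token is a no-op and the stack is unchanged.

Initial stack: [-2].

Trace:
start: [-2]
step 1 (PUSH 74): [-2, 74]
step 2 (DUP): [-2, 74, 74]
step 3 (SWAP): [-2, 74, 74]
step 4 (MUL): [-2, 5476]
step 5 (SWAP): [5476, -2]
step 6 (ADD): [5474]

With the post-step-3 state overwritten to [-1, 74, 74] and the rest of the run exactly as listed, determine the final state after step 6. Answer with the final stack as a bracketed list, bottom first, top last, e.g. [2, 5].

state after step 3 := [-1, 74, 74]
step 4 (MUL): [-1, 5476]
step 5 (SWAP): [5476, -1]
step 6 (ADD): [5475]

[5475]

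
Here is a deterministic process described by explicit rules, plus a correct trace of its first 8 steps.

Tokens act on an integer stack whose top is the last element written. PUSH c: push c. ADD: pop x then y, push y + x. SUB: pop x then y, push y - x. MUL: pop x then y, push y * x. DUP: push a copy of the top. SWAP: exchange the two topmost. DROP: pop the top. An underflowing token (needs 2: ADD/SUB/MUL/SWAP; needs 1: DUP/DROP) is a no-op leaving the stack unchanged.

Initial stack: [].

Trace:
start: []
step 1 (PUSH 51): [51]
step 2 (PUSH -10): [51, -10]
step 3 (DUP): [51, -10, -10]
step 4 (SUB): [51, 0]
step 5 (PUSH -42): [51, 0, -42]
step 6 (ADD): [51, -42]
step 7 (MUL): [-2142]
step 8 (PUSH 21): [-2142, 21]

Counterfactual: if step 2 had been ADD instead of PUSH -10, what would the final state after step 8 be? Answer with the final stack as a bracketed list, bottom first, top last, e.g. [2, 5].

[-42, 21]

(re-executing from step 2 with the substitution; state before step 2: [51])
step 2 (ADD): [51]
step 3 (DUP): [51, 51]
step 4 (SUB): [0]
step 5 (PUSH -42): [0, -42]
step 6 (ADD): [-42]
step 7 (MUL): [-42]
step 8 (PUSH 21): [-42, 21]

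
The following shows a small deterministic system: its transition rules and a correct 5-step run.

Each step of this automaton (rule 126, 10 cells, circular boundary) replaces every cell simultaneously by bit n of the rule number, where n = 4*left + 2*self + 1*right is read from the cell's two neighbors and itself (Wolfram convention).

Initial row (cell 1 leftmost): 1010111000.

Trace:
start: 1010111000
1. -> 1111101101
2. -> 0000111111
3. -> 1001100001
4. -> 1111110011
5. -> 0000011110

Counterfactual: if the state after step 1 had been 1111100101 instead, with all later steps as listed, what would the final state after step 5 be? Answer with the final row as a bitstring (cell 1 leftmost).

state after step 1 := 1111100101
2. -> 0000111111
3. -> 1001100001
4. -> 1111110011
5. -> 0000011110

0000011110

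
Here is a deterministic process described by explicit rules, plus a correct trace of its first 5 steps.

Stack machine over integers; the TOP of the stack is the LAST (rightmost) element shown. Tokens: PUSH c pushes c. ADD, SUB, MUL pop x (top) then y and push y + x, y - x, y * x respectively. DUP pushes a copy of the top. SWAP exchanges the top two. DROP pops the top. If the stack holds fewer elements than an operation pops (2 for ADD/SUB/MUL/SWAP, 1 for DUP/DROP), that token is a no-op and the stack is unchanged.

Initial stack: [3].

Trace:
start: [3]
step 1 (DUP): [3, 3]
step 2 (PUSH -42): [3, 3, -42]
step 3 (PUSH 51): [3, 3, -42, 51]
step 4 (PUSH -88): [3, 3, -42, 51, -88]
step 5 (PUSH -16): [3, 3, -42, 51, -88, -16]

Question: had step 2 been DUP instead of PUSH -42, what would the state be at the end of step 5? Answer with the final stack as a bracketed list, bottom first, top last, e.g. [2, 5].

(re-executing from step 2 with the substitution; state before step 2: [3, 3])
step 2 (DUP): [3, 3, 3]
step 3 (PUSH 51): [3, 3, 3, 51]
step 4 (PUSH -88): [3, 3, 3, 51, -88]
step 5 (PUSH -16): [3, 3, 3, 51, -88, -16]

[3, 3, 3, 51, -88, -16]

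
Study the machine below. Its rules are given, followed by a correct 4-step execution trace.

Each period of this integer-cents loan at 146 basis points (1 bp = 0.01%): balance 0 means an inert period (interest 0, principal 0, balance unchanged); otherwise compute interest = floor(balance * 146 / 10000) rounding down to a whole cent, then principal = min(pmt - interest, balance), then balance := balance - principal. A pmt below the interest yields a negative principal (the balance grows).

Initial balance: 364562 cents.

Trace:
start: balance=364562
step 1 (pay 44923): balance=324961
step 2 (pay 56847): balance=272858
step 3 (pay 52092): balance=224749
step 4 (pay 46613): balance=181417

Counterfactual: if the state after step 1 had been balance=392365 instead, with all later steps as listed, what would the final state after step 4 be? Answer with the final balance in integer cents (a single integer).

251817

state after step 1 := balance=392365
step 2 (pay 56847): balance=341246
step 3 (pay 52092): balance=294136
step 4 (pay 46613): balance=251817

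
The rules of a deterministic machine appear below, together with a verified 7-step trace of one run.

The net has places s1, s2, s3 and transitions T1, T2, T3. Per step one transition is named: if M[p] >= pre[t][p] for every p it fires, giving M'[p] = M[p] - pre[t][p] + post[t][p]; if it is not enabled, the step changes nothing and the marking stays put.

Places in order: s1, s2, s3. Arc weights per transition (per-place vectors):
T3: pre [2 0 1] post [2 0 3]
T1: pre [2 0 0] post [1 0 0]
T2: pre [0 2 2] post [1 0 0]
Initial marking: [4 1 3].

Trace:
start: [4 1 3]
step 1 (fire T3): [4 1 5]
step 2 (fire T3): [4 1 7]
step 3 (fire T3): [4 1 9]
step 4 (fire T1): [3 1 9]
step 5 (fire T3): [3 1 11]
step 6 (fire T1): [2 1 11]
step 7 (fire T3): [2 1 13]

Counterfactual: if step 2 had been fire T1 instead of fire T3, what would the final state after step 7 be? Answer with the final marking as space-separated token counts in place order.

(re-executing from step 2 with the substitution; state before step 2: [4 1 5])
step 2 (fire T1): [3 1 5]
step 3 (fire T3): [3 1 7]
step 4 (fire T1): [2 1 7]
step 5 (fire T3): [2 1 9]
step 6 (fire T1): [1 1 9]
step 7 (fire T3): [1 1 9]

1 1 9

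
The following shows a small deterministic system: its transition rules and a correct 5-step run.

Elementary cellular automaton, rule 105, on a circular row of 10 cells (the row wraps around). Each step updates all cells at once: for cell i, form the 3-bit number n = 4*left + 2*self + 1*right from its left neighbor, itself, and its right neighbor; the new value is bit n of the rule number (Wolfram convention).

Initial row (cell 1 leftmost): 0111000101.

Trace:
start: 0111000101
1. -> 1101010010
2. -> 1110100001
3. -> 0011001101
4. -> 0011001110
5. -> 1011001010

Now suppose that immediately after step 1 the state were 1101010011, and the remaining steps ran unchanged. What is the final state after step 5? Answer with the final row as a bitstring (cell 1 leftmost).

state after step 1 := 1101010011
2. -> 0110100010
3. -> 0111001000
4. -> 0101000011
5. -> 1010011011

1010011011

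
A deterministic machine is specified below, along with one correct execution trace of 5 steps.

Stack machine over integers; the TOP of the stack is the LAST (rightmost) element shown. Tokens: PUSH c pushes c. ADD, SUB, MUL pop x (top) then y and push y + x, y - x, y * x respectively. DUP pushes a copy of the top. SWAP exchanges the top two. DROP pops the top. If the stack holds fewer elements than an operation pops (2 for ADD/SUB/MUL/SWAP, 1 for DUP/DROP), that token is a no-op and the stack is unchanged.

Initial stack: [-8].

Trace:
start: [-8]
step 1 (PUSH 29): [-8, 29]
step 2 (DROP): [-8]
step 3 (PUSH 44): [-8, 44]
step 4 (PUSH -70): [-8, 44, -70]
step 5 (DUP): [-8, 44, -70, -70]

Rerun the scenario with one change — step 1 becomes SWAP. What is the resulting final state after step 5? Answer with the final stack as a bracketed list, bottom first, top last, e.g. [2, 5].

(re-executing from step 1 with the substitution; state before step 1: [-8])
step 1 (SWAP): [-8]
step 2 (DROP): []
step 3 (PUSH 44): [44]
step 4 (PUSH -70): [44, -70]
step 5 (DUP): [44, -70, -70]

[44, -70, -70]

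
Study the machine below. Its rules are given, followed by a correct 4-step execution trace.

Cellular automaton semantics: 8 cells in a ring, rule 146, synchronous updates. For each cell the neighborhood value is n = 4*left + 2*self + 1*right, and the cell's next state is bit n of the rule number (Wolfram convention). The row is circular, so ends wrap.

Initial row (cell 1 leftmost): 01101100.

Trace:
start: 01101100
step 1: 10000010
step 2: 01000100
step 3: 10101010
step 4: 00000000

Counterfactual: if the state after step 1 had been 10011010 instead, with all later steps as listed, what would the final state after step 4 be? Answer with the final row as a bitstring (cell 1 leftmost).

state after step 1 := 10011010
step 2: 01100000
step 3: 10010000
step 4: 01101001

01101001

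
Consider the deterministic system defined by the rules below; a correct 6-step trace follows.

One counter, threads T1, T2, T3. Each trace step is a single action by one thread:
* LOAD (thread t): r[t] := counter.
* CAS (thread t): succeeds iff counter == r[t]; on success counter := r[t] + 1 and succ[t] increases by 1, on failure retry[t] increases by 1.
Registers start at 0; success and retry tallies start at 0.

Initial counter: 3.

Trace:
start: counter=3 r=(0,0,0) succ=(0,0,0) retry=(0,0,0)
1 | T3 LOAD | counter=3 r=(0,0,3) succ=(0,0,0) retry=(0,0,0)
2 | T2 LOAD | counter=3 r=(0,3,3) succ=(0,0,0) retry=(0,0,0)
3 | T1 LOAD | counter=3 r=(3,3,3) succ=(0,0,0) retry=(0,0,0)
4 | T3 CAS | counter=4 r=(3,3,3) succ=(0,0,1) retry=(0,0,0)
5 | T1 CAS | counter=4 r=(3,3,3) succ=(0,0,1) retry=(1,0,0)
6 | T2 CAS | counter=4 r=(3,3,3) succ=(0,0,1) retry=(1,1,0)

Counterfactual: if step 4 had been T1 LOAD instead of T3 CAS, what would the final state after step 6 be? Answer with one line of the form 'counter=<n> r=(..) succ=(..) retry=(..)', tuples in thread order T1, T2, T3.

(re-executing from step 4 with the substitution; state before step 4: counter=3 r=(3,3,3) succ=(0,0,0) retry=(0,0,0))
4 | T1 LOAD | counter=3 r=(3,3,3) succ=(0,0,0) retry=(0,0,0)
5 | T1 CAS | counter=4 r=(3,3,3) succ=(1,0,0) retry=(0,0,0)
6 | T2 CAS | counter=4 r=(3,3,3) succ=(1,0,0) retry=(0,1,0)

counter=4 r=(3,3,3) succ=(1,0,0) retry=(0,1,0)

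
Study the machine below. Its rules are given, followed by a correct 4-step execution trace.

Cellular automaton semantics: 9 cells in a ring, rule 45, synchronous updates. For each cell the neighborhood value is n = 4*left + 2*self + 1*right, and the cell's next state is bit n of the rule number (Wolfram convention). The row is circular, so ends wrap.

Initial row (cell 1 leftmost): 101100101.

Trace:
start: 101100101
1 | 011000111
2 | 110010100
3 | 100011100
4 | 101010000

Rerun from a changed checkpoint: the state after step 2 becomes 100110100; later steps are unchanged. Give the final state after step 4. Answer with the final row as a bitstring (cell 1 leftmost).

state after step 2 := 100110100
3 | 100101100
4 | 100111000

100111000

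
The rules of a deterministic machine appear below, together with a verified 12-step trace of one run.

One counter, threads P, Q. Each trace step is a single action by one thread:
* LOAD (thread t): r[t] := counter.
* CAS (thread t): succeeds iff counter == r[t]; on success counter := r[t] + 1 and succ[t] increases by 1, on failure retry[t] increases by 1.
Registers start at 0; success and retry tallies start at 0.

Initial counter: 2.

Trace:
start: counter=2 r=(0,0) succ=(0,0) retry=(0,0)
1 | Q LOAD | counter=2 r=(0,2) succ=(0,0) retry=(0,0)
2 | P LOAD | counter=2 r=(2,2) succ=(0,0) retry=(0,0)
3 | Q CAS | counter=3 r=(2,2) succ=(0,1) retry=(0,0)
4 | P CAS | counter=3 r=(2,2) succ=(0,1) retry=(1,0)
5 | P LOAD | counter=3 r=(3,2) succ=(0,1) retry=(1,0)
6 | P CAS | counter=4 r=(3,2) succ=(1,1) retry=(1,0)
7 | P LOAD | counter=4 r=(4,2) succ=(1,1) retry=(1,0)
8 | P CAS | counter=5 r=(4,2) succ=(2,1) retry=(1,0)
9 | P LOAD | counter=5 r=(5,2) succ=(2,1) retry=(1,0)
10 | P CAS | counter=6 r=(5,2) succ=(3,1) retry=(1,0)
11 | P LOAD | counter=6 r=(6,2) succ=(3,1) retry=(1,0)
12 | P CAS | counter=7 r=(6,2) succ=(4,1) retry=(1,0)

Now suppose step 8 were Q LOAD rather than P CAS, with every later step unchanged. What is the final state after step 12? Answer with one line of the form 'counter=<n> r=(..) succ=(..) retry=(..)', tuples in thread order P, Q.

(re-executing from step 8 with the substitution; state before step 8: counter=4 r=(4,2) succ=(1,1) retry=(1,0))
8 | Q LOAD | counter=4 r=(4,4) succ=(1,1) retry=(1,0)
9 | P LOAD | counter=4 r=(4,4) succ=(1,1) retry=(1,0)
10 | P CAS | counter=5 r=(4,4) succ=(2,1) retry=(1,0)
11 | P LOAD | counter=5 r=(5,4) succ=(2,1) retry=(1,0)
12 | P CAS | counter=6 r=(5,4) succ=(3,1) retry=(1,0)

counter=6 r=(5,4) succ=(3,1) retry=(1,0)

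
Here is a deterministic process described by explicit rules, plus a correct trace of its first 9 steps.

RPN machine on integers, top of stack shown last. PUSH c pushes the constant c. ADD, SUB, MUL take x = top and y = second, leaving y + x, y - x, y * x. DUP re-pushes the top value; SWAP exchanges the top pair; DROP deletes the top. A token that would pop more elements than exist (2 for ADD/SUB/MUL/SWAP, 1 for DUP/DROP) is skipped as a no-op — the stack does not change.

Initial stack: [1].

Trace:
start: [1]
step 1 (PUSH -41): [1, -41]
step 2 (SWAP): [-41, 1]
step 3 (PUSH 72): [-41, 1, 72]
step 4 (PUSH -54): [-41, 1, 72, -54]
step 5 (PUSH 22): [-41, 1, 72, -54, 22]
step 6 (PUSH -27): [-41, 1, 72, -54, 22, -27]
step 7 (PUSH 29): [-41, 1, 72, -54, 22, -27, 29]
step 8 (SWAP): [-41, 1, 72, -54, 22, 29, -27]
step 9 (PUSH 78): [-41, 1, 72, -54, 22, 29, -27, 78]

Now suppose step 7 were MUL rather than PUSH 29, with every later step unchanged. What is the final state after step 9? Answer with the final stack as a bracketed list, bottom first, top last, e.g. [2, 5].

[-41, 1, 72, -594, -54, 78]

(re-executing from step 7 with the substitution; state before step 7: [-41, 1, 72, -54, 22, -27])
step 7 (MUL): [-41, 1, 72, -54, -594]
step 8 (SWAP): [-41, 1, 72, -594, -54]
step 9 (PUSH 78): [-41, 1, 72, -594, -54, 78]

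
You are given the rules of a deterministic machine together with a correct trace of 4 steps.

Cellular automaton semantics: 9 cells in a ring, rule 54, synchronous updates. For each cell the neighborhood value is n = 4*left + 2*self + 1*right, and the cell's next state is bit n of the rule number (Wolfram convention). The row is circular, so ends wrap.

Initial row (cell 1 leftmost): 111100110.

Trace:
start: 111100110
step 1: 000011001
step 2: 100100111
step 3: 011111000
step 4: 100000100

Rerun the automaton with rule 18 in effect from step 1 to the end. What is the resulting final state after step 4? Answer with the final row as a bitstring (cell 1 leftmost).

010000001

(re-executing steps 1..4 under rule 18; state before step 1: 111100110)
step 1: 000011000
step 2: 000100100
step 3: 001011010
step 4: 010000001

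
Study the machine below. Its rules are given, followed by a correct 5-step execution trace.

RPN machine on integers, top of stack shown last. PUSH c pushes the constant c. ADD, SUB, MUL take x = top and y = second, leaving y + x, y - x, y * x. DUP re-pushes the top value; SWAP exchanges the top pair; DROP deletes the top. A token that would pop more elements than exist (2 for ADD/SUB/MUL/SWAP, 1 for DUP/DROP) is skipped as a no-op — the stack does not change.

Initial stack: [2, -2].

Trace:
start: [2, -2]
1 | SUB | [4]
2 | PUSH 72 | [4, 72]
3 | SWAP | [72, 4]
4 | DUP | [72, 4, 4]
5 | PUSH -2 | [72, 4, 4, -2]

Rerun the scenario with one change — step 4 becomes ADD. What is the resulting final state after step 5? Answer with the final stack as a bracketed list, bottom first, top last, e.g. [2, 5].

(re-executing from step 4 with the substitution; state before step 4: [72, 4])
4 | ADD | [76]
5 | PUSH -2 | [76, -2]

[76, -2]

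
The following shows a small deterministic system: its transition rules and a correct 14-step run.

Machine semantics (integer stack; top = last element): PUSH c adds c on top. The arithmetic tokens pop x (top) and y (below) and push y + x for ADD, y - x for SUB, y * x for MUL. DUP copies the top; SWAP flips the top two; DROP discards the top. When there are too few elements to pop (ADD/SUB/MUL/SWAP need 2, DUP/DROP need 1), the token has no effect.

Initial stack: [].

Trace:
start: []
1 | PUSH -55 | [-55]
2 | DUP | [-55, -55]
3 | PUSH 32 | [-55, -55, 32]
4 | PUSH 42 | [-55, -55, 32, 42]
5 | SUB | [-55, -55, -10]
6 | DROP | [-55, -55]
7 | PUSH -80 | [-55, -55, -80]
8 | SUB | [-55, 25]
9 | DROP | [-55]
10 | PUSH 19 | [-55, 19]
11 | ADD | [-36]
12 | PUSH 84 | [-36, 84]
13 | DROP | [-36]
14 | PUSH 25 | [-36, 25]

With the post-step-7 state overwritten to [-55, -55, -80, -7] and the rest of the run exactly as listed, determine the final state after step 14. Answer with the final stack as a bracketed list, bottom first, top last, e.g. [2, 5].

state after step 7 := [-55, -55, -80, -7]
8 | SUB | [-55, -55, -73]
9 | DROP | [-55, -55]
10 | PUSH 19 | [-55, -55, 19]
11 | ADD | [-55, -36]
12 | PUSH 84 | [-55, -36, 84]
13 | DROP | [-55, -36]
14 | PUSH 25 | [-55, -36, 25]

[-55, -36, 25]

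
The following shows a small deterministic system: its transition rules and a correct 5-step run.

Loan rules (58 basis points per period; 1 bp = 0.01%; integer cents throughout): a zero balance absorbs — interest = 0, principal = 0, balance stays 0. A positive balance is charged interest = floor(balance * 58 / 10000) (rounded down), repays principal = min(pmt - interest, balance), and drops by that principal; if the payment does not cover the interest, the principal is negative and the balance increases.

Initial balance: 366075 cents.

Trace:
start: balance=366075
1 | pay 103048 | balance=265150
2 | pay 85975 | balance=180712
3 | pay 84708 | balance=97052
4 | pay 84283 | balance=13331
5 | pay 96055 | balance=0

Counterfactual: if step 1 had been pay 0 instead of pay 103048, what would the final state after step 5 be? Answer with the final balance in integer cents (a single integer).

(re-executing from step 1 with the substitution; state before step 1: balance=366075)
1 | pay 0 | balance=368198
2 | pay 85975 | balance=284358
3 | pay 84708 | balance=201299
4 | pay 84283 | balance=118183
5 | pay 96055 | balance=22813

22813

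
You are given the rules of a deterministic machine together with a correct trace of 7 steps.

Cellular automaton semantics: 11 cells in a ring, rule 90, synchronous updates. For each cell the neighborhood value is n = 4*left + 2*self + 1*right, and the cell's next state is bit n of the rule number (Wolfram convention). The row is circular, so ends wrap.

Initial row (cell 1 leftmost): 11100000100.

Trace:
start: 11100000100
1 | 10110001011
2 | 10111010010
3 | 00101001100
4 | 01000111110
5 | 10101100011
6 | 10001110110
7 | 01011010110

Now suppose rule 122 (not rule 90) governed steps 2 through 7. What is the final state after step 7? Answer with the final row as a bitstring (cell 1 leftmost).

10111110001

(re-executing steps 2..7 under rule 122; state before step 2: 10110001011)
2 | 11111010110
3 | 10001101111
4 | 11011111000
5 | 11110001101
6 | 00011011111
7 | 10111110001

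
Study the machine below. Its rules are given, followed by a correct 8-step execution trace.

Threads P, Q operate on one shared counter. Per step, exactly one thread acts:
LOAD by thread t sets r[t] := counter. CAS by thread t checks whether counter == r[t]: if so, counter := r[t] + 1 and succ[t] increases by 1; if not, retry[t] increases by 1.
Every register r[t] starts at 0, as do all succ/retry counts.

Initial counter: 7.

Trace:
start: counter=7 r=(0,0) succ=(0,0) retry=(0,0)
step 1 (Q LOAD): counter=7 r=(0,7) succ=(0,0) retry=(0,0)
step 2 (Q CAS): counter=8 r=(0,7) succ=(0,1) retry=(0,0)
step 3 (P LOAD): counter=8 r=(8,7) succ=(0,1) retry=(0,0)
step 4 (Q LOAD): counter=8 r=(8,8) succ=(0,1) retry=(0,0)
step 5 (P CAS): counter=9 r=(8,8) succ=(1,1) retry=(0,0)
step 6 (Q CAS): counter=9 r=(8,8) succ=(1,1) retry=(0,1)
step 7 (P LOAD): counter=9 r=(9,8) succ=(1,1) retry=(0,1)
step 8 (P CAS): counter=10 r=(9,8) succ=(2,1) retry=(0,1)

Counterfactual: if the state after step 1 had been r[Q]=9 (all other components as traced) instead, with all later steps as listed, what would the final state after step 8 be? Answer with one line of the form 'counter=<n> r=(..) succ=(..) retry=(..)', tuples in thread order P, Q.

state after step 1 := counter=7 r=(0,9) succ=(0,0) retry=(0,0)
step 2 (Q CAS): counter=7 r=(0,9) succ=(0,0) retry=(0,1)
step 3 (P LOAD): counter=7 r=(7,9) succ=(0,0) retry=(0,1)
step 4 (Q LOAD): counter=7 r=(7,7) succ=(0,0) retry=(0,1)
step 5 (P CAS): counter=8 r=(7,7) succ=(1,0) retry=(0,1)
step 6 (Q CAS): counter=8 r=(7,7) succ=(1,0) retry=(0,2)
step 7 (P LOAD): counter=8 r=(8,7) succ=(1,0) retry=(0,2)
step 8 (P CAS): counter=9 r=(8,7) succ=(2,0) retry=(0,2)

counter=9 r=(8,7) succ=(2,0) retry=(0,2)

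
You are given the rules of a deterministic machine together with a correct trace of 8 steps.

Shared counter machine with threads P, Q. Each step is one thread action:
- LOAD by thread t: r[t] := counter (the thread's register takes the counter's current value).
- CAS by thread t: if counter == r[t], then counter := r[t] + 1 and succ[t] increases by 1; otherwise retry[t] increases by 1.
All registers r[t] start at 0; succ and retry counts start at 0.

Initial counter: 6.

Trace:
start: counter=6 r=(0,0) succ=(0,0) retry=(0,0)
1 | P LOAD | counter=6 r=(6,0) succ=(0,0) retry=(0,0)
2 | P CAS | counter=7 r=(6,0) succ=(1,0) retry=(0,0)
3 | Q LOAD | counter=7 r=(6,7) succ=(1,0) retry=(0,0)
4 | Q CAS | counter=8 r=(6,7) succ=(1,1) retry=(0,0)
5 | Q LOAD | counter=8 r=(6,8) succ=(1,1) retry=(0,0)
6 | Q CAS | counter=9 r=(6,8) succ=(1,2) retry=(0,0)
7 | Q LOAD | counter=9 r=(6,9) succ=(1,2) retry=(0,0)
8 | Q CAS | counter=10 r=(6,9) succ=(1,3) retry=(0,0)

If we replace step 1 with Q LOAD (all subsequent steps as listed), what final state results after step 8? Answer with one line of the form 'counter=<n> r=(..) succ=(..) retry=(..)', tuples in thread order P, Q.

counter=9 r=(0,8) succ=(0,3) retry=(1,0)

(re-executing from step 1 with the substitution; state before step 1: counter=6 r=(0,0) succ=(0,0) retry=(0,0))
1 | Q LOAD | counter=6 r=(0,6) succ=(0,0) retry=(0,0)
2 | P CAS | counter=6 r=(0,6) succ=(0,0) retry=(1,0)
3 | Q LOAD | counter=6 r=(0,6) succ=(0,0) retry=(1,0)
4 | Q CAS | counter=7 r=(0,6) succ=(0,1) retry=(1,0)
5 | Q LOAD | counter=7 r=(0,7) succ=(0,1) retry=(1,0)
6 | Q CAS | counter=8 r=(0,7) succ=(0,2) retry=(1,0)
7 | Q LOAD | counter=8 r=(0,8) succ=(0,2) retry=(1,0)
8 | Q CAS | counter=9 r=(0,8) succ=(0,3) retry=(1,0)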